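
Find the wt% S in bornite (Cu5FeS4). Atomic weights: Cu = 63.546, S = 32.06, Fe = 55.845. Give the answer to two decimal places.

Formula mass = 5×63.546 + 1×55.845 + 4×32.06 = 501.815 g/mol, of which 128.240 g is S.
So S makes up 128.240/501.815 = 0.2556 of the mass, i.e. 25.56%.

25.56 wt%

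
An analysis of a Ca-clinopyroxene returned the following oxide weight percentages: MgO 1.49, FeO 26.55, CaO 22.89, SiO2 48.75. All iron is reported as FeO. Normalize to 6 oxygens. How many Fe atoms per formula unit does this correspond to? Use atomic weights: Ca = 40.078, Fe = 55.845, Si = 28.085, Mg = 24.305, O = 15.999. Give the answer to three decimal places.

0.910 Fe apfu

MgO (M=40.304): mol = 0.03697; Mg = 0.03697, O = 0.03697.
FeO (M=71.844): mol = 0.36955; Fe = 0.36955, O = 0.36955.
CaO (M=56.077): mol = 0.40819; Ca = 0.40819, O = 0.40819.
SiO2 (M=60.083): mol = 0.81138; Si = 0.81138, O = 1.62276.
ΣO = 2.43747; factor = 6/ΣO = 2.46157.
Fe apfu = 0.36955 × 2.46157 = 0.910.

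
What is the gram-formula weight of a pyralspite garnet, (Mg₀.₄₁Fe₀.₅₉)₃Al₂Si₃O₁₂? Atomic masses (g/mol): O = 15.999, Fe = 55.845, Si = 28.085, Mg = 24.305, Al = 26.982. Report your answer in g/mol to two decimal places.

458.95 g/mol

M = 1.23(24.305) + 1.77(55.845) + 2(26.982) + 3(28.085) + 12(15.999)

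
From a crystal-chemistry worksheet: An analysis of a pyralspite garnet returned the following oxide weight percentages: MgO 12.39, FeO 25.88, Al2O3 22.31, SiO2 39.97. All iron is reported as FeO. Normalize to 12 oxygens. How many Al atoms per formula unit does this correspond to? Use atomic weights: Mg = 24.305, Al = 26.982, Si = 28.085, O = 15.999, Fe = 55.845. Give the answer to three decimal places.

1.978 Al apfu

MgO (M=40.304): mol = 0.30741; Mg = 0.30741, O = 0.30741.
FeO (M=71.844): mol = 0.36022; Fe = 0.36022, O = 0.36022.
Al2O3 (M=101.961): mol = 0.21881; Al = 0.43762, O = 0.65643.
SiO2 (M=60.083): mol = 0.66525; Si = 0.66525, O = 1.33050.
ΣO = 2.65456; factor = 12/ΣO = 4.52052.
Al apfu = 0.43762 × 4.52052 = 1.978.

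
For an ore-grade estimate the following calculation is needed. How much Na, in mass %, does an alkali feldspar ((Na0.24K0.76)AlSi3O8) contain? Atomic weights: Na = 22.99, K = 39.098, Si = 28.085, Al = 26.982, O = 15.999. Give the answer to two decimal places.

M((Na0.24K0.76)AlSi3O8) = 274.461 g/mol.
Na contributes 0.24 × 22.99 = 5.518 g per mole.
5.518/274.461 = 0.0201 → 2.01%.

2.01 mass %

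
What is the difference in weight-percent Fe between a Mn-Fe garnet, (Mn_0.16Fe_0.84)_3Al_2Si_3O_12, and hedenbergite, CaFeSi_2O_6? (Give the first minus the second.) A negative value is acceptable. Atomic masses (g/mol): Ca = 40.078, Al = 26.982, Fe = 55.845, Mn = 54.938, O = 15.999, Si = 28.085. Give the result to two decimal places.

Fe in (Mn_0.16Fe_0.84)_3Al_2Si_3O_12: molar mass 497.307 g/mol; 2.52×55.845 = 140.729 g → 28.30 wt%.
Fe in CaFeSi_2O_6: molar mass 248.087 g/mol; 1×55.845 = 55.845 g → 22.51 wt%.
Difference = 28.30 − 22.51 = 5.79 percentage points.

5.79 percentage points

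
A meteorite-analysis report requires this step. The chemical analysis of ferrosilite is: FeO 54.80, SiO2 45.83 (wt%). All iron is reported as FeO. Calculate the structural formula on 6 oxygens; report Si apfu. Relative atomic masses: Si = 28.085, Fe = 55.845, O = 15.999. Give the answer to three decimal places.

54.80 wt% FeO ÷ 71.844 g/mol = 0.76276 mol, giving 0.76276 Fe and 0.76276 O.
45.83 wt% SiO2 ÷ 60.083 g/mol = 0.76278 mol, giving 0.76278 Si and 1.52556 O.
Oxygen sums to 2.28832; scaling by 6/2.28832 = 2.62201 puts the formula on 6 O.
Si: 0.76278 × 2.62201 = 2.000 atoms per formula unit.

2.000 Si apfu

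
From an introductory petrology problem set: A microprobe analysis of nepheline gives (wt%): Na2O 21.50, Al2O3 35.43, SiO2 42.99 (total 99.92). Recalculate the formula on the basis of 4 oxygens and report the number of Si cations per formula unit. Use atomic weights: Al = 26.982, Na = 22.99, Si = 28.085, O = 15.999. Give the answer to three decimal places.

1.015 Si apfu

21.50 wt% Na2O ÷ 61.979 g/mol = 0.34689 mol, giving 0.69378 Na and 0.34689 O.
35.43 wt% Al2O3 ÷ 101.961 g/mol = 0.34749 mol, giving 0.69498 Al and 1.04247 O.
42.99 wt% SiO2 ÷ 60.083 g/mol = 0.71551 mol, giving 0.71551 Si and 1.43102 O.
Oxygen sums to 2.82038; scaling by 4/2.82038 = 1.41825 puts the formula on 4 O.
Si: 0.71551 × 1.41825 = 1.015 atoms per formula unit.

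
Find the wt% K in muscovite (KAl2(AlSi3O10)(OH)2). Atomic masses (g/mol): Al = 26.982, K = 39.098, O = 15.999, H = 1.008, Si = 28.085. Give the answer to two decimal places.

9.82 weight percent

M(KAl2(AlSi3O10)(OH)2) = 398.303 g/mol.
K contributes 1 × 39.098 = 39.098 g per mole.
39.098/398.303 = 0.0982 → 9.82%.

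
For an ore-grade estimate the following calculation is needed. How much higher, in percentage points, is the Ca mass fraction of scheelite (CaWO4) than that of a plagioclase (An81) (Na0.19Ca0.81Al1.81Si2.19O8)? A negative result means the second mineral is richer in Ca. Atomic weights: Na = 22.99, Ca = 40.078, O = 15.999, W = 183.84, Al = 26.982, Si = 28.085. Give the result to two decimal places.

2.12 percentage points

M(CaWO4) = 287.914 g/mol, so wt% Ca = 40.078/287.914 × 100 = 13.92%.
M(Na0.19Ca0.81Al1.81Si2.19O8) = 275.167 g/mol, so wt% Ca = 32.463/275.167 × 100 = 11.80%.
13.92 − 11.80 = 2.12 pp.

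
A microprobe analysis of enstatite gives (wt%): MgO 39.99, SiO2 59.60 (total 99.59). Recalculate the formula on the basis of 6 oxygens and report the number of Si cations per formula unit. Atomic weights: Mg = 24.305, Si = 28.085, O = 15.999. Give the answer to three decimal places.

2.000 Si apfu

MgO: 39.99/40.304 = 0.99221 mol → 0.99221 mol Mg, 0.99221 mol O.
SiO2: 59.60/60.083 = 0.99196 mol → 0.99196 mol Si, 1.98392 mol O.
Total oxygen = 2.97613 mol. Normalization factor = 6/2.97613 = 2.01604.
Si per 6 O = 0.99196 × 2.01604 = 2.000.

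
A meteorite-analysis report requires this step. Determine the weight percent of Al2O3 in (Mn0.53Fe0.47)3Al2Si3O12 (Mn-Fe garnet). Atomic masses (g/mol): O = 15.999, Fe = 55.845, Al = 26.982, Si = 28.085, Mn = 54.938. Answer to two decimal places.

M((Mn0.53Fe0.47)3Al2Si3O12) = 496.300 g/mol; M(Al2O3) = 101.961 g/mol.
Moles Al2O3 per formula unit = 2 Al ÷ 2 = 1.0000.
Al2O3 fraction = (1.0000 × 101.961) / 496.300 = 101.961/496.300 = 0.2054.

20.54 wt%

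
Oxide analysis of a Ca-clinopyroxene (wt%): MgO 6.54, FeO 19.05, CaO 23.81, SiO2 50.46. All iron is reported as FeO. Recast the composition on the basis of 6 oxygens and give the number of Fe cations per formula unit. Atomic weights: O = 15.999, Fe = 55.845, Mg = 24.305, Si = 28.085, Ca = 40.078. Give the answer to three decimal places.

MgO: 6.54/40.304 = 0.16227 mol → 0.16227 mol Mg, 0.16227 mol O.
FeO: 19.05/71.844 = 0.26516 mol → 0.26516 mol Fe, 0.26516 mol O.
CaO: 23.81/56.077 = 0.42459 mol → 0.42459 mol Ca, 0.42459 mol O.
SiO2: 50.46/60.083 = 0.83984 mol → 0.83984 mol Si, 1.67968 mol O.
Total oxygen = 2.53170 mol. Normalization factor = 6/2.53170 = 2.36995.
Fe per 6 O = 0.26516 × 2.36995 = 0.628.

0.628 Fe apfu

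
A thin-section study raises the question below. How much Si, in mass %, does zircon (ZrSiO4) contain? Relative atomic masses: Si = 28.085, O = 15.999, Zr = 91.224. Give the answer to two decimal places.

15.32 mass %

Molar mass of ZrSiO4: 1*91.224 + 1*28.085 + 4*15.999 = 183.305 g/mol.
Mass of Si per formula unit: 1 × 28.085 = 28.085 g.
Weight fraction Si = 28.085 / 183.305 = 0.1532.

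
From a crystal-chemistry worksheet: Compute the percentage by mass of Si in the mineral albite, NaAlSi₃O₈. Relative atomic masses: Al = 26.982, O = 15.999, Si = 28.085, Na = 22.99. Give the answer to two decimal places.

Molar mass of NaAlSi₃O₈: 1·22.99 + 1·26.982 + 3·28.085 + 8·15.999 = 262.219 g/mol.
Mass of Si per formula unit: 3 × 28.085 = 84.255 g.
Weight fraction Si = 84.255 / 262.219 = 0.3213.

32.13 weight percent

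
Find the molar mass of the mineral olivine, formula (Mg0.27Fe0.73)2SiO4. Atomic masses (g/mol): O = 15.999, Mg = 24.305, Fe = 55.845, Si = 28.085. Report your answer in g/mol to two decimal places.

M = 0.54*24.305 + 1.46*55.845 + 1*28.085 + 4*15.999

186.74 g/mol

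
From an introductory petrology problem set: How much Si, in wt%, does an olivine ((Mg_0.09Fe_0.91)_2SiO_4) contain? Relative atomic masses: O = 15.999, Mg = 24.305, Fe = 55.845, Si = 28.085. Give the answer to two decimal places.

Molar mass of (Mg_0.09Fe_0.91)_2SiO_4: 0.18×24.305 + 1.82×55.845 + 1×28.085 + 4×15.999 = 198.094 g/mol.
Mass of Si per formula unit: 1 × 28.085 = 28.085 g.
Weight fraction Si = 28.085 / 198.094 = 0.1418.

14.18 wt%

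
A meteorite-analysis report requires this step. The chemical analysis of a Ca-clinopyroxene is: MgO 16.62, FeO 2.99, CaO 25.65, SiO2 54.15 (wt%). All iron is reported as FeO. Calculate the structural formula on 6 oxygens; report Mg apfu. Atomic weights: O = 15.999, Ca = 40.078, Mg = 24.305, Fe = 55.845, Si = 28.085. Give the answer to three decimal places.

MgO: 16.62/40.304 = 0.41237 mol → 0.41237 mol Mg, 0.41237 mol O.
FeO: 2.99/71.844 = 0.04162 mol → 0.04162 mol Fe, 0.04162 mol O.
CaO: 25.65/56.077 = 0.45741 mol → 0.45741 mol Ca, 0.45741 mol O.
SiO2: 54.15/60.083 = 0.90125 mol → 0.90125 mol Si, 1.80250 mol O.
Total oxygen = 2.71390 mol. Normalization factor = 6/2.71390 = 2.21084.
Mg per 6 O = 0.41237 × 2.21084 = 0.912.

0.912 Mg apfu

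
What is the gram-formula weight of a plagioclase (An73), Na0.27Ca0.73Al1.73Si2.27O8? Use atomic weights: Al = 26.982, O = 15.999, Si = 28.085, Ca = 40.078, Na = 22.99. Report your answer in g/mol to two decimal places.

273.89 g/mol

M = 0.27·22.99 + 0.73·40.078 + 1.73·26.982 + 2.27·28.085 + 8·15.999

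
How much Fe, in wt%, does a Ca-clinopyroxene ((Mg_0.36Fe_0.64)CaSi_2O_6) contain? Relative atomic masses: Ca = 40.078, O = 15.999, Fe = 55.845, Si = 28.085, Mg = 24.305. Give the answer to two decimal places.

M((Mg_0.36Fe_0.64)CaSi_2O_6) = 236.733 g/mol.
Fe contributes 0.64 × 55.845 = 35.741 g per mole.
35.741/236.733 = 0.1510 → 15.10%.

15.10 wt%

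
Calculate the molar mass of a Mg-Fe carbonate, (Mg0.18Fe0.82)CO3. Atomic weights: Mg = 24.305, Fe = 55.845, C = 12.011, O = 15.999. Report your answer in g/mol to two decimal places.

Mg: 0.18 × 24.305 = 4.3749
Fe: 0.82 × 55.845 = 45.7929
C: 1 × 12.011 = 12.0110
O: 3 × 15.999 = 47.9970
Summing the contributions gives the formula mass.

110.18 g/mol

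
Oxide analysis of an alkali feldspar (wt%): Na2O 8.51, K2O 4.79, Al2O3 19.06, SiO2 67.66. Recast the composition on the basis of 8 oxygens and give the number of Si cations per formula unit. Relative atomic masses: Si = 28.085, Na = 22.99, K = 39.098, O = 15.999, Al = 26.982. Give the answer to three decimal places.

3.002 Si apfu

8.51 wt% Na2O ÷ 61.979 g/mol = 0.13730 mol, giving 0.27460 Na and 0.13730 O.
4.79 wt% K2O ÷ 94.195 g/mol = 0.05085 mol, giving 0.10170 K and 0.05085 O.
19.06 wt% Al2O3 ÷ 101.961 g/mol = 0.18693 mol, giving 0.37386 Al and 0.56079 O.
67.66 wt% SiO2 ÷ 60.083 g/mol = 1.12611 mol, giving 1.12611 Si and 2.25222 O.
Oxygen sums to 3.00116; scaling by 8/3.00116 = 2.66564 puts the formula on 8 O.
Si: 1.12611 × 2.66564 = 3.002 atoms per formula unit.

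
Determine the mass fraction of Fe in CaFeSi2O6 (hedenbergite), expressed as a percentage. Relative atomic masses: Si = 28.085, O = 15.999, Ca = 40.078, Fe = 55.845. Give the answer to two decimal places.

Molar mass of CaFeSi2O6: 1·40.078 + 1·55.845 + 2·28.085 + 6·15.999 = 248.087 g/mol.
Mass of Fe per formula unit: 1 × 55.845 = 55.845 g.
Weight fraction Fe = 55.845 / 248.087 = 0.2251.

22.51 mass %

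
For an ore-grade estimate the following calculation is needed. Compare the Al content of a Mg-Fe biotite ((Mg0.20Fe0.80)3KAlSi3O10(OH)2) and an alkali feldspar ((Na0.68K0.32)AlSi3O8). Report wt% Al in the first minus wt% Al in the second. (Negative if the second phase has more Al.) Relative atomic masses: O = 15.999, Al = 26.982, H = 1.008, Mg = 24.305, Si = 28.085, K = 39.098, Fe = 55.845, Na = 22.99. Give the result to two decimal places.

-4.62 percentage points

Al in (Mg0.20Fe0.80)3KAlSi3O10(OH)2: molar mass 492.950 g/mol; 1×26.982 = 26.982 g → 5.47 wt%.
Al in (Na0.68K0.32)AlSi3O8: molar mass 267.374 g/mol; 1×26.982 = 26.982 g → 10.09 wt%.
Difference = 5.47 − 10.09 = -4.62 percentage points.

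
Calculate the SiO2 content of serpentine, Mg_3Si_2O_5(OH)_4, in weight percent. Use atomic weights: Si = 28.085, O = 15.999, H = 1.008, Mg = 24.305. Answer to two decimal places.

43.36 wt%

Formula mass = 277.108 g/mol.
2 Si → 2.0000 mol SiO2 per formula unit; M(SiO2) = 60.083, so SiO2 mass = 120.166 g.
120.166/277.108 × 100 = 43.36 wt%.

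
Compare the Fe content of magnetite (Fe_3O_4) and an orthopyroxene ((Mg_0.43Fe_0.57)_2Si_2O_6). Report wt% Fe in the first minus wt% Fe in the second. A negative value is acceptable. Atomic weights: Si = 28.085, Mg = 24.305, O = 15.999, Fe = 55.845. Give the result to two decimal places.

M(Fe_3O_4) = 231.531 g/mol, so wt% Fe = 167.535/231.531 × 100 = 72.36%.
M((Mg_0.43Fe_0.57)_2Si_2O_6) = 236.730 g/mol, so wt% Fe = 63.663/236.730 × 100 = 26.89%.
72.36 − 26.89 = 45.47 pp.

45.47 percentage points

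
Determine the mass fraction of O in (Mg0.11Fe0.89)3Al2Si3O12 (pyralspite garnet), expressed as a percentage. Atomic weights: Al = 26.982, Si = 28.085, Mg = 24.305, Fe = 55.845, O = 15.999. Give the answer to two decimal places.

Formula mass = 0.33*24.305 + 2.67*55.845 + 2*26.982 + 3*28.085 + 12*15.999 = 487.334 g/mol, of which 191.988 g is O.
So O makes up 191.988/487.334 = 0.3940 of the mass, i.e. 39.40%.

39.40 wt%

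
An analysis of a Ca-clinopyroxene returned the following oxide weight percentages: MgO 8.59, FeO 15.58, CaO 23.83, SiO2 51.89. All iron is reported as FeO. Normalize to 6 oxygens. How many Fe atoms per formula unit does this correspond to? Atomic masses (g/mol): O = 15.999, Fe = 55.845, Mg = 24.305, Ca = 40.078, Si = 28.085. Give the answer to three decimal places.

8.59 wt% MgO ÷ 40.304 g/mol = 0.21313 mol, giving 0.21313 Mg and 0.21313 O.
15.58 wt% FeO ÷ 71.844 g/mol = 0.21686 mol, giving 0.21686 Fe and 0.21686 O.
23.83 wt% CaO ÷ 56.077 g/mol = 0.42495 mol, giving 0.42495 Ca and 0.42495 O.
51.89 wt% SiO2 ÷ 60.083 g/mol = 0.86364 mol, giving 0.86364 Si and 1.72728 O.
Oxygen sums to 2.58222; scaling by 6/2.58222 = 2.32358 puts the formula on 6 O.
Fe: 0.21686 × 2.32358 = 0.504 atoms per formula unit.

0.504 Fe apfu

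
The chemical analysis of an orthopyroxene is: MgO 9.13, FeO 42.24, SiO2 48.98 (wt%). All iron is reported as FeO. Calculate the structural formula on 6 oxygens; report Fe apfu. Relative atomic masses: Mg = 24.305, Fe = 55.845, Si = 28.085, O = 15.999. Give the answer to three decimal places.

MgO (M=40.304): mol = 0.22653; Mg = 0.22653, O = 0.22653.
FeO (M=71.844): mol = 0.58794; Fe = 0.58794, O = 0.58794.
SiO2 (M=60.083): mol = 0.81521; Si = 0.81521, O = 1.63042.
ΣO = 2.44489; factor = 6/ΣO = 2.45410.
Fe apfu = 0.58794 × 2.45410 = 1.443.

1.443 Fe apfu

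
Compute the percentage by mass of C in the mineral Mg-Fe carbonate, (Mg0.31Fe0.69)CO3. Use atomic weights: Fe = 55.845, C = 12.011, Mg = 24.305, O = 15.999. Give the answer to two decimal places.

11.32 mass %

Molar mass of (Mg0.31Fe0.69)CO3: 0.31×24.305 + 0.69×55.845 + 1×12.011 + 3×15.999 = 106.076 g/mol.
Mass of C per formula unit: 1 × 12.011 = 12.011 g.
Weight fraction C = 12.011 / 106.076 = 0.1132.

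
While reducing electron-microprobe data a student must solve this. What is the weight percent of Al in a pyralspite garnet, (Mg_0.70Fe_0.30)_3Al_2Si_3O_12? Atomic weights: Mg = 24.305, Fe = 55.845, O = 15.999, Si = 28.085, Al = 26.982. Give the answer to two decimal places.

12.51 mass %

Formula mass = 2.10*24.305 + 0.90*55.845 + 2*26.982 + 3*28.085 + 12*15.999 = 431.508 g/mol, of which 53.964 g is Al.
So Al makes up 53.964/431.508 = 0.1251 of the mass, i.e. 12.51%.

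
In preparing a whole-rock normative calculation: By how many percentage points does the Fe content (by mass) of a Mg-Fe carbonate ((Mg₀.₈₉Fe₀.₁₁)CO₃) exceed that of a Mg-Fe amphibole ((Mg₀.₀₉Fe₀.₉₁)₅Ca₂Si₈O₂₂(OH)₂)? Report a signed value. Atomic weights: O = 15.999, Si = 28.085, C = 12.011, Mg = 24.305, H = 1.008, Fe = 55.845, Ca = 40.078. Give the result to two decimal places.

Fe in (Mg₀.₈₉Fe₀.₁₁)CO₃: molar mass 87.782 g/mol; 0.11×55.845 = 6.143 g → 7.00 wt%.
Fe in (Mg₀.₀₉Fe₀.₉₁)₅Ca₂Si₈O₂₂(OH)₂: molar mass 955.860 g/mol; 4.55×55.845 = 254.095 g → 26.58 wt%.
Difference = 7.00 − 26.58 = -19.58 percentage points.

-19.58 percentage points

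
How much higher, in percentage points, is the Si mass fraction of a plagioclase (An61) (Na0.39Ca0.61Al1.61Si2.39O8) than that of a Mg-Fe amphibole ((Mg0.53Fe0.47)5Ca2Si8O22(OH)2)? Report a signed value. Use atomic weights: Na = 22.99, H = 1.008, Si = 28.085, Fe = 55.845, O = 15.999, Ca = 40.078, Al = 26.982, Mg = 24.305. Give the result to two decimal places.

First mineral: 67.123 g Si in 271.970 g formula = 24.68 wt% Si.
Second mineral: 224.680 g Si in 886.472 g formula = 25.35 wt% Si.
24.68% − 25.35% gives a difference of -0.67 percentage points.

-0.67 percentage points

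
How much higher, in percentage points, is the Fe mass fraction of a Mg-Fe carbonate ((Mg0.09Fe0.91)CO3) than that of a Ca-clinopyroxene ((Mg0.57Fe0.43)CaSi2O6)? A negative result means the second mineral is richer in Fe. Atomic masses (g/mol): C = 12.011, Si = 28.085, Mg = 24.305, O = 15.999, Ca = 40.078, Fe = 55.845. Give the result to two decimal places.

M((Mg0.09Fe0.91)CO3) = 113.014 g/mol, so wt% Fe = 50.819/113.014 × 100 = 44.97%.
M((Mg0.57Fe0.43)CaSi2O6) = 230.109 g/mol, so wt% Fe = 24.013/230.109 × 100 = 10.44%.
44.97 − 10.44 = 34.53 pp.

34.53 percentage points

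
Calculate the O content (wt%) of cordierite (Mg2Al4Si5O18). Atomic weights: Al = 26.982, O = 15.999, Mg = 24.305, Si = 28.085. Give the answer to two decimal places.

M(Mg2Al4Si5O18) = 584.945 g/mol.
O contributes 18 × 15.999 = 287.982 g per mole.
287.982/584.945 = 0.4923 → 49.23%.

49.23 wt%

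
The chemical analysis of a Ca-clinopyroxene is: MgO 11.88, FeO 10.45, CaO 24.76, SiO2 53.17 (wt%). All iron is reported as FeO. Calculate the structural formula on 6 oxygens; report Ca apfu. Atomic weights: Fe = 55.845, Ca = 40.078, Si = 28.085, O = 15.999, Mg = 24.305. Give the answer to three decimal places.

11.88 wt% MgO ÷ 40.304 g/mol = 0.29476 mol, giving 0.29476 Mg and 0.29476 O.
10.45 wt% FeO ÷ 71.844 g/mol = 0.14545 mol, giving 0.14545 Fe and 0.14545 O.
24.76 wt% CaO ÷ 56.077 g/mol = 0.44154 mol, giving 0.44154 Ca and 0.44154 O.
53.17 wt% SiO2 ÷ 60.083 g/mol = 0.88494 mol, giving 0.88494 Si and 1.76988 O.
Oxygen sums to 2.65163; scaling by 6/2.65163 = 2.26276 puts the formula on 6 O.
Ca: 0.44154 × 2.26276 = 0.999 atoms per formula unit.

0.999 Ca apfu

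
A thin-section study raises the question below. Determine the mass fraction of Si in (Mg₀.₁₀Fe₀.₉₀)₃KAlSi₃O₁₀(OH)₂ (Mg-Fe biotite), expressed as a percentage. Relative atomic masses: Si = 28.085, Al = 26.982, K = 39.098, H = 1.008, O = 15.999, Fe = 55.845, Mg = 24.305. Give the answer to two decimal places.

M((Mg₀.₁₀Fe₀.₉₀)₃KAlSi₃O₁₀(OH)₂) = 502.412 g/mol.
Si contributes 3 × 28.085 = 84.255 g per mole.
84.255/502.412 = 0.1677 → 16.77%.

16.77 wt%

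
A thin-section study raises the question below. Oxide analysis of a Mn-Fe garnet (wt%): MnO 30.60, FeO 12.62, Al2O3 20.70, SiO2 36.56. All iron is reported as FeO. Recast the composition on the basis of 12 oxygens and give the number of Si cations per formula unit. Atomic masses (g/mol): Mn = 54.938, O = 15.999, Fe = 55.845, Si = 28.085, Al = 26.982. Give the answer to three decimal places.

MnO (M=70.937): mol = 0.43137; Mn = 0.43137, O = 0.43137.
FeO (M=71.844): mol = 0.17566; Fe = 0.17566, O = 0.17566.
Al2O3 (M=101.961): mol = 0.20302; Al = 0.40604, O = 0.60906.
SiO2 (M=60.083): mol = 0.60849; Si = 0.60849, O = 1.21698.
ΣO = 2.43307; factor = 12/ΣO = 4.93204.
Si apfu = 0.60849 × 4.93204 = 3.001.

3.001 Si apfu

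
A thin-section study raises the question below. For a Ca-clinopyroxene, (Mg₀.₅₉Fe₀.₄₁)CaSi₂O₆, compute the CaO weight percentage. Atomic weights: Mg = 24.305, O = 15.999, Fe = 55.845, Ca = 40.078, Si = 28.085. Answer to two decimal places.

Molar mass of (Mg₀.₅₉Fe₀.₄₁)CaSi₂O₆ = 0.59*24.305 + 0.41*55.845 + 1*40.078 + 2*28.085 + 6*15.999 = 229.478 g/mol.
Each formula unit contains 1 Ca, equivalent to 1/1 = 1.0000 mol CaO.
M(CaO) = 1×40.078 + 1×15.999 = 56.077 g/mol.
Mass of CaO per formula unit = 1.0000 × 56.077 = 56.077 g.
CaO wt% = 56.077 / 229.478 × 100 = 24.44%.

24.44 wt%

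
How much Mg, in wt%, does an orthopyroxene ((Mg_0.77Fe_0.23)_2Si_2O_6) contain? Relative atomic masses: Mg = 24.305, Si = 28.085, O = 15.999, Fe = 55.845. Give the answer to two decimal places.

Molar mass of (Mg_0.77Fe_0.23)_2Si_2O_6: 1.54*24.305 + 0.46*55.845 + 2*28.085 + 6*15.999 = 215.282 g/mol.
Mass of Mg per formula unit: 1.54 × 24.305 = 37.430 g.
Weight fraction Mg = 37.430 / 215.282 = 0.1739.

17.39 wt%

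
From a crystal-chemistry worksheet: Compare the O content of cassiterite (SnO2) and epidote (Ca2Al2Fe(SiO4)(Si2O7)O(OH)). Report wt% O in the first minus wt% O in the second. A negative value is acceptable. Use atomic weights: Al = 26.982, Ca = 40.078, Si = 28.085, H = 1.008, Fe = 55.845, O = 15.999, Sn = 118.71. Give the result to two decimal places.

O in SnO2: molar mass 150.708 g/mol; 2×15.999 = 31.998 g → 21.23 wt%.
O in Ca2Al2Fe(SiO4)(Si2O7)O(OH): molar mass 483.215 g/mol; 13×15.999 = 207.987 g → 43.04 wt%.
Difference = 21.23 − 43.04 = -21.81 percentage points.

-21.81 percentage points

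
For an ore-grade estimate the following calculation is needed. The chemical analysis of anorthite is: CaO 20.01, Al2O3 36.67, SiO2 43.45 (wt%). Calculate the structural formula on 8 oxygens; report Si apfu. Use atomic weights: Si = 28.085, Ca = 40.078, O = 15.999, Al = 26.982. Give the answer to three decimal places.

2.007 Si apfu

20.01 wt% CaO ÷ 56.077 g/mol = 0.35683 mol, giving 0.35683 Ca and 0.35683 O.
36.67 wt% Al2O3 ÷ 101.961 g/mol = 0.35965 mol, giving 0.71930 Al and 1.07895 O.
43.45 wt% SiO2 ÷ 60.083 g/mol = 0.72317 mol, giving 0.72317 Si and 1.44634 O.
Oxygen sums to 2.88212; scaling by 8/2.88212 = 2.77573 puts the formula on 8 O.
Si: 0.72317 × 2.77573 = 2.007 atoms per formula unit.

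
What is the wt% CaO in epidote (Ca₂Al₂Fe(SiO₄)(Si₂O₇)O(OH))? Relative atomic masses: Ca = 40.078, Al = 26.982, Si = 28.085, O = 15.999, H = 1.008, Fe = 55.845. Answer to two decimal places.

M(Ca₂Al₂Fe(SiO₄)(Si₂O₇)O(OH)) = 483.215 g/mol; M(CaO) = 56.077 g/mol.
Moles CaO per formula unit = 2 Ca ÷ 1 = 2.0000.
CaO fraction = (2.0000 × 56.077) / 483.215 = 112.154/483.215 = 0.2321.

23.21 wt%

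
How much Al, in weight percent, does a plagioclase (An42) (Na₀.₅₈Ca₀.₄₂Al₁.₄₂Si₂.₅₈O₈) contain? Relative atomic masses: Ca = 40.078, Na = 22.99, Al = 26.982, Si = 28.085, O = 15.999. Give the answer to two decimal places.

14.25 weight percent

M(Na₀.₅₈Ca₀.₄₂Al₁.₄₂Si₂.₅₈O₈) = 268.933 g/mol.
Al contributes 1.42 × 26.982 = 38.314 g per mole.
38.314/268.933 = 0.1425 → 14.25%.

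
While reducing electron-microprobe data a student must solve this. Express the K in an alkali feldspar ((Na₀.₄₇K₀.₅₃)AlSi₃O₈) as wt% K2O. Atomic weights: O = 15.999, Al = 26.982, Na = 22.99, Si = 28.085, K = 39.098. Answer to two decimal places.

Formula mass = 270.756 g/mol.
0.53 K → 0.2650 mol K2O per formula unit; M(K2O) = 94.195, so K2O mass = 24.962 g.
24.962/270.756 × 100 = 9.22 wt%.

9.22 wt%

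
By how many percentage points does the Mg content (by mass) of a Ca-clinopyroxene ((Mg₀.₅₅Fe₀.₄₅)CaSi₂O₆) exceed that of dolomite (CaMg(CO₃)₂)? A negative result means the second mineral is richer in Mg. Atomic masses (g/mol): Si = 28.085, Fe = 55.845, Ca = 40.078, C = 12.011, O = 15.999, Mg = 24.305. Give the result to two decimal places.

Mg in (Mg₀.₅₅Fe₀.₄₅)CaSi₂O₆: molar mass 230.740 g/mol; 0.55×24.305 = 13.368 g → 5.79 wt%.
Mg in CaMg(CO₃)₂: molar mass 184.399 g/mol; 1×24.305 = 24.305 g → 13.18 wt%.
Difference = 5.79 − 13.18 = -7.39 percentage points.

-7.39 percentage points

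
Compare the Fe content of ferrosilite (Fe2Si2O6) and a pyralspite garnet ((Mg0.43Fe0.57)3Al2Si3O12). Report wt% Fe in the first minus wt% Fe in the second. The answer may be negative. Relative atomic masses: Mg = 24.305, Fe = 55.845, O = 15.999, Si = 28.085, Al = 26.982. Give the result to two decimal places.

First mineral: 111.690 g Fe in 263.854 g formula = 42.33 wt% Fe.
Second mineral: 95.495 g Fe in 457.055 g formula = 20.89 wt% Fe.
42.33% − 20.89% gives a difference of 21.44 percentage points.

21.44 percentage points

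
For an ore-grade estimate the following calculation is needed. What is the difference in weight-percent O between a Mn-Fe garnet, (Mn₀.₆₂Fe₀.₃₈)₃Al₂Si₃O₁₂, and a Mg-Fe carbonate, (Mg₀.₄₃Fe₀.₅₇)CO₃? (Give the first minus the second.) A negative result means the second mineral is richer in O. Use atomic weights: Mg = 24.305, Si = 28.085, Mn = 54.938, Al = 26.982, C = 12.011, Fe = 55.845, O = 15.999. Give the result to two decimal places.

M((Mn₀.₆₂Fe₀.₃₈)₃Al₂Si₃O₁₂) = 496.055 g/mol, so wt% O = 191.988/496.055 × 100 = 38.70%.
M((Mg₀.₄₃Fe₀.₅₇)CO₃) = 102.291 g/mol, so wt% O = 47.997/102.291 × 100 = 46.92%.
38.70 − 46.92 = -8.22 pp.

-8.22 percentage points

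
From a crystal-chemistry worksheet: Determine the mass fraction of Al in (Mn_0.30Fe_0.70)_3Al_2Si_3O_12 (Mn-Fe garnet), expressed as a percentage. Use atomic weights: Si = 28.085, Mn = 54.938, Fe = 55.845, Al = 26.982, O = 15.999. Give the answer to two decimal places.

10.86 mass %

M((Mn_0.30Fe_0.70)_3Al_2Si_3O_12) = 496.926 g/mol.
Al contributes 2 × 26.982 = 53.964 g per mole.
53.964/496.926 = 0.1086 → 10.86%.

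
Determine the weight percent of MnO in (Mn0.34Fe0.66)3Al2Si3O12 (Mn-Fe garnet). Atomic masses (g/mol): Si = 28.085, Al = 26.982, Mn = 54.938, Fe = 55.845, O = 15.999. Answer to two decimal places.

14.56 wt%

Formula mass = 496.817 g/mol.
1.02 Mn → 1.0200 mol MnO per formula unit; M(MnO) = 70.937, so MnO mass = 72.356 g.
72.356/496.817 × 100 = 14.56 wt%.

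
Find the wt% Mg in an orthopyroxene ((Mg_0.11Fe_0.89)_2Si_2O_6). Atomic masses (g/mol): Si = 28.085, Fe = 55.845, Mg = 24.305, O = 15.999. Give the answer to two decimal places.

M((Mg_0.11Fe_0.89)_2Si_2O_6) = 256.915 g/mol.
Mg contributes 0.22 × 24.305 = 5.347 g per mole.
5.347/256.915 = 0.0208 → 2.08%.

2.08 wt%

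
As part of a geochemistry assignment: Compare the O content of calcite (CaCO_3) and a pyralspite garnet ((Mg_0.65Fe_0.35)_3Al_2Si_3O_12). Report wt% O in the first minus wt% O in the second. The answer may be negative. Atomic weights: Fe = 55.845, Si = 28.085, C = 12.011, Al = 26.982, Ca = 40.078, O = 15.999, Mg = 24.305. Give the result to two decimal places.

3.95 percentage points

M(CaCO_3) = 100.086 g/mol, so wt% O = 47.997/100.086 × 100 = 47.96%.
M((Mg_0.65Fe_0.35)_3Al_2Si_3O_12) = 436.239 g/mol, so wt% O = 191.988/436.239 × 100 = 44.01%.
47.96 − 44.01 = 3.95 pp.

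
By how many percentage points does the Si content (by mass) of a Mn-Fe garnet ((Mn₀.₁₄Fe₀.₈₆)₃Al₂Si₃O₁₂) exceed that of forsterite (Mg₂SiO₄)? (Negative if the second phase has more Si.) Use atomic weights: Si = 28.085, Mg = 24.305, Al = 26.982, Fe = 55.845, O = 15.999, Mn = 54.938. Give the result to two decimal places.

-3.02 percentage points

First mineral: 84.255 g Si in 497.361 g formula = 16.94 wt% Si.
Second mineral: 28.085 g Si in 140.691 g formula = 19.96 wt% Si.
16.94% − 19.96% gives a difference of -3.02 percentage points.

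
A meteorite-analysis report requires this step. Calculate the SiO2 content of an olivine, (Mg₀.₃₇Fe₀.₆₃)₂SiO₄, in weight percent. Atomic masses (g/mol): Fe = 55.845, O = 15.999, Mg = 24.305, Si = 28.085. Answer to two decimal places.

M((Mg₀.₃₇Fe₀.₆₃)₂SiO₄) = 180.431 g/mol; M(SiO2) = 60.083 g/mol.
Moles SiO2 per formula unit = 1 Si ÷ 1 = 1.0000.
SiO2 fraction = (1.0000 × 60.083) / 180.431 = 60.083/180.431 = 0.3330.

33.30 wt%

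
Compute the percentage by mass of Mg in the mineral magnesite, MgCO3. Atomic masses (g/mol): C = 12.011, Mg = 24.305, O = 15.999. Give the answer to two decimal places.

28.83 weight percent

Molar mass of MgCO3: 1*24.305 + 1*12.011 + 3*15.999 = 84.313 g/mol.
Mass of Mg per formula unit: 1 × 24.305 = 24.305 g.
Weight fraction Mg = 24.305 / 84.313 = 0.2883.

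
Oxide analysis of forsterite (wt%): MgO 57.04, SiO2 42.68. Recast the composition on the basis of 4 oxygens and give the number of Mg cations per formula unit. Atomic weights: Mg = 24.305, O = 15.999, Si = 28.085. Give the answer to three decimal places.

MgO: 57.04/40.304 = 1.41524 mol → 1.41524 mol Mg, 1.41524 mol O.
SiO2: 42.68/60.083 = 0.71035 mol → 0.71035 mol Si, 1.42070 mol O.
Total oxygen = 2.83594 mol. Normalization factor = 4/2.83594 = 1.41047.
Mg per 4 O = 1.41524 × 1.41047 = 1.996.

1.996 Mg apfu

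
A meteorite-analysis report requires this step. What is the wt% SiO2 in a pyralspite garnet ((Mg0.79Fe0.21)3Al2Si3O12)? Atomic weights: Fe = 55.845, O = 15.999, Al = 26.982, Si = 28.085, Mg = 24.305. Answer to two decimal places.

M((Mg0.79Fe0.21)3Al2Si3O12) = 422.992 g/mol; M(SiO2) = 60.083 g/mol.
Moles SiO2 per formula unit = 3 Si ÷ 1 = 3.0000.
SiO2 fraction = (3.0000 × 60.083) / 422.992 = 180.249/422.992 = 0.4261.

42.61 wt%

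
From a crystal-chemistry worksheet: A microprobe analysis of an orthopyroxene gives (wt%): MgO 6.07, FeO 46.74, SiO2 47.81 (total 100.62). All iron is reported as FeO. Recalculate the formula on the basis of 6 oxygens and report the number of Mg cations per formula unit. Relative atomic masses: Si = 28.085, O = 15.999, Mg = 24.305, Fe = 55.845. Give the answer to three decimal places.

0.378 Mg apfu

6.07 wt% MgO ÷ 40.304 g/mol = 0.15061 mol, giving 0.15061 Mg and 0.15061 O.
46.74 wt% FeO ÷ 71.844 g/mol = 0.65058 mol, giving 0.65058 Fe and 0.65058 O.
47.81 wt% SiO2 ÷ 60.083 g/mol = 0.79573 mol, giving 0.79573 Si and 1.59146 O.
Oxygen sums to 2.39265; scaling by 6/2.39265 = 2.50768 puts the formula on 6 O.
Mg: 0.15061 × 2.50768 = 0.378 atoms per formula unit.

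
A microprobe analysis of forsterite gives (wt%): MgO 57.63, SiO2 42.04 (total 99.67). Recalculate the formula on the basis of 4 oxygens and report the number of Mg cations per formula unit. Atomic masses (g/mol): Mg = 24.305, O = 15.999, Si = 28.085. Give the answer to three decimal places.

MgO (M=40.304): mol = 1.42988; Mg = 1.42988, O = 1.42988.
SiO2 (M=60.083): mol = 0.69970; Si = 0.69970, O = 1.39940.
ΣO = 2.82928; factor = 4/ΣO = 1.41379.
Mg apfu = 1.42988 × 1.41379 = 2.022.

2.022 Mg apfu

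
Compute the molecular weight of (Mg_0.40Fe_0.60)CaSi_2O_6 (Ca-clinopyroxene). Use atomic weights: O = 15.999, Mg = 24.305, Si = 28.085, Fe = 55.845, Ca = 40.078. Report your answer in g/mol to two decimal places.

235.47 g/mol

Mg: 0.40 × 24.305 = 9.7220
Fe: 0.60 × 55.845 = 33.5070
Ca: 1 × 40.078 = 40.0780
Si: 2 × 28.085 = 56.1700
O: 6 × 15.999 = 95.9940
Summing the contributions gives the formula mass.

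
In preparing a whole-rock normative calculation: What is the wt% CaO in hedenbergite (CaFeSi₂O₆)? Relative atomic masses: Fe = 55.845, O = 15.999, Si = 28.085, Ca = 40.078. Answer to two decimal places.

M(CaFeSi₂O₆) = 248.087 g/mol; M(CaO) = 56.077 g/mol.
Moles CaO per formula unit = 1 Ca ÷ 1 = 1.0000.
CaO fraction = (1.0000 × 56.077) / 248.087 = 56.077/248.087 = 0.2260.

22.60 wt%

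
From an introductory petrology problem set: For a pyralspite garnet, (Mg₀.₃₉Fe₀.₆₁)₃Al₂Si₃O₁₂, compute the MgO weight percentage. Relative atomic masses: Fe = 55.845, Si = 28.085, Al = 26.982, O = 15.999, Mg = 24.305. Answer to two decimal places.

Formula mass = 460.840 g/mol.
1.17 Mg → 1.1700 mol MgO per formula unit; M(MgO) = 40.304, so MgO mass = 47.156 g.
47.156/460.840 × 100 = 10.23 wt%.

10.23 wt%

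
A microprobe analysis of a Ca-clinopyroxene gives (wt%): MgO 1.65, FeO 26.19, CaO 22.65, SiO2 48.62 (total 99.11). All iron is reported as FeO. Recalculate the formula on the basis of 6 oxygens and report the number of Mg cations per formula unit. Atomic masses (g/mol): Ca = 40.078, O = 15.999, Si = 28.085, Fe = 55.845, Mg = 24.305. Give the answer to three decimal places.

MgO (M=40.304): mol = 0.04094; Mg = 0.04094, O = 0.04094.
FeO (M=71.844): mol = 0.36454; Fe = 0.36454, O = 0.36454.
CaO (M=56.077): mol = 0.40391; Ca = 0.40391, O = 0.40391.
SiO2 (M=60.083): mol = 0.80921; Si = 0.80921, O = 1.61842.
ΣO = 2.42781; factor = 6/ΣO = 2.47136.
Mg apfu = 0.04094 × 2.47136 = 0.101.

0.101 Mg apfu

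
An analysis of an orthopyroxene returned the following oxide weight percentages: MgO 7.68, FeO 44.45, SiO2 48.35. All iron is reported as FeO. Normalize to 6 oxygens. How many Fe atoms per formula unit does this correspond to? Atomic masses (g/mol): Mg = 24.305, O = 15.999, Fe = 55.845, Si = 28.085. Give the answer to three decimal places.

1.535 Fe apfu

MgO: 7.68/40.304 = 0.19055 mol → 0.19055 mol Mg, 0.19055 mol O.
FeO: 44.45/71.844 = 0.61870 mol → 0.61870 mol Fe, 0.61870 mol O.
SiO2: 48.35/60.083 = 0.80472 mol → 0.80472 mol Si, 1.60944 mol O.
Total oxygen = 2.41869 mol. Normalization factor = 6/2.41869 = 2.48068.
Fe per 6 O = 0.61870 × 2.48068 = 1.535.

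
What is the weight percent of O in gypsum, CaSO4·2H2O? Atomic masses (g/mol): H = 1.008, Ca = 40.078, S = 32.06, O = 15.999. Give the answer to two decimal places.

55.76 weight percent

Molar mass of CaSO4·2H2O: 1×40.078 + 1×32.06 + 6×15.999 + 4×1.008 = 172.164 g/mol.
Mass of O per formula unit: 6 × 15.999 = 95.994 g.
Weight fraction O = 95.994 / 172.164 = 0.5576.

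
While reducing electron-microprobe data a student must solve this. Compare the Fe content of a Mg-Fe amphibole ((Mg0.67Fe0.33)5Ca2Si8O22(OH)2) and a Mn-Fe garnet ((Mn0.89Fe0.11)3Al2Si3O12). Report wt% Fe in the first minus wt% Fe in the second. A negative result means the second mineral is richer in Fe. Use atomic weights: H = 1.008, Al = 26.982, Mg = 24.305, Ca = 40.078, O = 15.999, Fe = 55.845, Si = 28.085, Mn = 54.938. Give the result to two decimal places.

6.94 percentage points

M((Mg0.67Fe0.33)5Ca2Si8O22(OH)2) = 864.394 g/mol, so wt% Fe = 92.144/864.394 × 100 = 10.66%.
M((Mn0.89Fe0.11)3Al2Si3O12) = 495.320 g/mol, so wt% Fe = 18.429/495.320 × 100 = 3.72%.
10.66 − 3.72 = 6.94 pp.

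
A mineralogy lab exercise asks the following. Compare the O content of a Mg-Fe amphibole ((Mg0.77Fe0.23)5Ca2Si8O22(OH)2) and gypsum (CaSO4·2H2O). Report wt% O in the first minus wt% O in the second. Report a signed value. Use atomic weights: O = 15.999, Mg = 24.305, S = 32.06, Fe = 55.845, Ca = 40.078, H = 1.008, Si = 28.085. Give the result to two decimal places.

First mineral: 383.976 g O in 848.624 g formula = 45.25 wt% O.
Second mineral: 95.994 g O in 172.164 g formula = 55.76 wt% O.
45.25% − 55.76% gives a difference of -10.51 percentage points.

-10.51 percentage points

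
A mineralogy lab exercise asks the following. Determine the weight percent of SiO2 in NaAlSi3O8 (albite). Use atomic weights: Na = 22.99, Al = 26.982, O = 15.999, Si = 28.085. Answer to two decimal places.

M(NaAlSi3O8) = 262.219 g/mol; M(SiO2) = 60.083 g/mol.
Moles SiO2 per formula unit = 3 Si ÷ 1 = 3.0000.
SiO2 fraction = (3.0000 × 60.083) / 262.219 = 180.249/262.219 = 0.6874.

68.74 wt%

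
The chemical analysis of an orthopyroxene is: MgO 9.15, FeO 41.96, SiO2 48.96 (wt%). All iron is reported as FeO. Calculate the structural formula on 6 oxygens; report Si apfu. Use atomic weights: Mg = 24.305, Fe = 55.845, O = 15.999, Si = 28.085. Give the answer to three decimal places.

MgO: 9.15/40.304 = 0.22702 mol → 0.22702 mol Mg, 0.22702 mol O.
FeO: 41.96/71.844 = 0.58404 mol → 0.58404 mol Fe, 0.58404 mol O.
SiO2: 48.96/60.083 = 0.81487 mol → 0.81487 mol Si, 1.62974 mol O.
Total oxygen = 2.44080 mol. Normalization factor = 6/2.44080 = 2.45821.
Si per 6 O = 0.81487 × 2.45821 = 2.003.

2.003 Si apfu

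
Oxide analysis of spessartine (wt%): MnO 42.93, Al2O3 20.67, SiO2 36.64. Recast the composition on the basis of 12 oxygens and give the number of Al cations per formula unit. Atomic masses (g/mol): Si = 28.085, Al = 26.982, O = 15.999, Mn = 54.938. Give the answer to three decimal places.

2.000 Al apfu

MnO: 42.93/70.937 = 0.60518 mol → 0.60518 mol Mn, 0.60518 mol O.
Al2O3: 20.67/101.961 = 0.20272 mol → 0.40544 mol Al, 0.60816 mol O.
SiO2: 36.64/60.083 = 0.60982 mol → 0.60982 mol Si, 1.21964 mol O.
Total oxygen = 2.43298 mol. Normalization factor = 12/2.43298 = 4.93222.
Al per 12 O = 0.40544 × 4.93222 = 2.000.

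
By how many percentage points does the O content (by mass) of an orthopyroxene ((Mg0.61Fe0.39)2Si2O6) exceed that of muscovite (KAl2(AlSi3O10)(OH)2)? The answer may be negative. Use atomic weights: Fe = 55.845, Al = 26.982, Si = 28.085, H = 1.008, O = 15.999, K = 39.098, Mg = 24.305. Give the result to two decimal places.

O in (Mg0.61Fe0.39)2Si2O6: molar mass 225.375 g/mol; 6×15.999 = 95.994 g → 42.59 wt%.
O in KAl2(AlSi3O10)(OH)2: molar mass 398.303 g/mol; 12×15.999 = 191.988 g → 48.20 wt%.
Difference = 42.59 − 48.20 = -5.61 percentage points.

-5.61 percentage points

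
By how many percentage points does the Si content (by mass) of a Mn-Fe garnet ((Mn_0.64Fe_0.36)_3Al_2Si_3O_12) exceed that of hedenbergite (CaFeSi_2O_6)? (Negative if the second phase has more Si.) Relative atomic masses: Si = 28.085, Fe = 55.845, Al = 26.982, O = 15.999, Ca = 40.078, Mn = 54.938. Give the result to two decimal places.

-5.65 percentage points

Si in (Mn_0.64Fe_0.36)_3Al_2Si_3O_12: molar mass 496.001 g/mol; 3×28.085 = 84.255 g → 16.99 wt%.
Si in CaFeSi_2O_6: molar mass 248.087 g/mol; 2×28.085 = 56.170 g → 22.64 wt%.
Difference = 16.99 − 22.64 = -5.65 percentage points.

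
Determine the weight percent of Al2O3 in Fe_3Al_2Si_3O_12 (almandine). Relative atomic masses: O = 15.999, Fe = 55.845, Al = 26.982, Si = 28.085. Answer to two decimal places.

Molar mass of Fe_3Al_2Si_3O_12 = 3*55.845 + 2*26.982 + 3*28.085 + 12*15.999 = 497.742 g/mol.
Each formula unit contains 2 Al, equivalent to 2/2 = 1.0000 mol Al2O3.
M(Al2O3) = 2×26.982 + 3×15.999 = 101.961 g/mol.
Mass of Al2O3 per formula unit = 1.0000 × 101.961 = 101.961 g.
Al2O3 wt% = 101.961 / 497.742 × 100 = 20.48%.

20.48 wt%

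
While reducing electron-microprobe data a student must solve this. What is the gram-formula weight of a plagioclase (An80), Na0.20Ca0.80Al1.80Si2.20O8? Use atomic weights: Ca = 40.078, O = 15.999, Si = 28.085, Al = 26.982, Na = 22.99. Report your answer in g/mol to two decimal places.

Na: 0.20 × 22.99 = 4.5980
Ca: 0.80 × 40.078 = 32.0624
Al: 1.80 × 26.982 = 48.5676
Si: 2.20 × 28.085 = 61.7870
O: 8 × 15.999 = 127.9920
Summing the contributions gives the formula mass.

275.01 g/mol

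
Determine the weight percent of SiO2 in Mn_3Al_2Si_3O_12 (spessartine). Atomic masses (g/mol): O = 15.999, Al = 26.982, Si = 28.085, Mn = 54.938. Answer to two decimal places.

36.41 wt%

M(Mn_3Al_2Si_3O_12) = 495.021 g/mol; M(SiO2) = 60.083 g/mol.
Moles SiO2 per formula unit = 3 Si ÷ 1 = 3.0000.
SiO2 fraction = (3.0000 × 60.083) / 495.021 = 180.249/495.021 = 0.3641.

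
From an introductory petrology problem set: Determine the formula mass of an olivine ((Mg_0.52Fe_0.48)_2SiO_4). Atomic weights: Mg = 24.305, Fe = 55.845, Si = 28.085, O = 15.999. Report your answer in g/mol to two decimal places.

Mg: 1.04 × 24.305 = 25.2772
Fe: 0.96 × 55.845 = 53.6112
Si: 1 × 28.085 = 28.0850
O: 4 × 15.999 = 63.9960
Summing the contributions gives the formula mass.

170.97 g/mol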